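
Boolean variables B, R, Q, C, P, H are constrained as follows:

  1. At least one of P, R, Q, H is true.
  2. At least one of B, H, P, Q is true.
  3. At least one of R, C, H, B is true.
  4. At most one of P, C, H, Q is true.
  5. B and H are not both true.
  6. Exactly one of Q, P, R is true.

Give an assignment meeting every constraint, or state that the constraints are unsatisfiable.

B=F; R=T; Q=F; C=F; P=F; H=T

  (1) {P, R, Q, H}: 2 true — at least one ✓
  (2) {B, H, P, Q}: 1 true — at least one ✓
  (3) {R, C, H, B}: 2 true — at least one ✓
  (4) {P, C, H, Q}: 1 true — at most one ✓
  (5) B=F, H=T — not both ✓
  (6) {Q, P, R}: 1 true — exactly one ✓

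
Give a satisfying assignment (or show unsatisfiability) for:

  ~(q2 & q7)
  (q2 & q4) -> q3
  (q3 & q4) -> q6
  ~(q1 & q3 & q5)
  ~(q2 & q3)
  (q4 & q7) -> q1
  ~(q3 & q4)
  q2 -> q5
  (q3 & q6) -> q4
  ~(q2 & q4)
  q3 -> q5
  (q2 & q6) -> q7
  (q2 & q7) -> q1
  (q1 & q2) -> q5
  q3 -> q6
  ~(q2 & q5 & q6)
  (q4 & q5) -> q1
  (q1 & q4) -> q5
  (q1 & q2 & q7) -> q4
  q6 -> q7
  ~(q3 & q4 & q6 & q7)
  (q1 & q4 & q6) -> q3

q1 = True; q2 = False; q3 = False; q4 = False; q5 = True; q6 = False; q7 = True

Set q1 = True.
Set q2 = False.
Try q3 = True:
  (~q1 | ~q3 | ~q5) forces q5 = False.
  clause (~q3 | q5) is falsified — backtrack.
So q3 = False.
Set q4 = False.
Set q5 = True.
Set q6 = False.
Set q7 = True.
All clauses satisfied.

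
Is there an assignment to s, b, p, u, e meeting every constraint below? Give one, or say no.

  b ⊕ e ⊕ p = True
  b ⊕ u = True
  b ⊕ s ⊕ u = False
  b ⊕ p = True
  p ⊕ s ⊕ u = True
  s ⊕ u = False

s = True; b = False; p = True; u = True; e = False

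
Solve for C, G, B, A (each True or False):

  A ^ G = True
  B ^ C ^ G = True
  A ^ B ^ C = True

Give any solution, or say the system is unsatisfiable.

Unsatisfiable — no assignment works.

Adding constraints 1, 2, 3 mod 2: every variable appears an even number of times on the left, so the left side is 0.
But the right sides sum to 1 (mod 2). 0 ≠ 1 — the system is inconsistent.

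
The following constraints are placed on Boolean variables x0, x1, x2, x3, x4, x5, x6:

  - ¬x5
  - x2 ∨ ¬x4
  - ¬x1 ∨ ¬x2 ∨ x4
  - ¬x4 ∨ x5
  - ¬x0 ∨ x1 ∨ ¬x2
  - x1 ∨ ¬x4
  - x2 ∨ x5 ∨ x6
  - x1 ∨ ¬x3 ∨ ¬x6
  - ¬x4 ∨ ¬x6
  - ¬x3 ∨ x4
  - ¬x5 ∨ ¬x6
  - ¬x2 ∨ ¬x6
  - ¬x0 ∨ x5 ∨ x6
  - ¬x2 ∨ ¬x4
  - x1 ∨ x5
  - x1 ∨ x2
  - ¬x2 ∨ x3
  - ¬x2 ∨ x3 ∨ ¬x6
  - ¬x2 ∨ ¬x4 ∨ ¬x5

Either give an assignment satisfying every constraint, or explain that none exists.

x0 = True, x1 = True, x2 = False, x3 = False, x4 = False, x5 = False, x6 = True

Unit clause (¬x5) forces x5 = False.
In (¬x4 ∨ x5) only ¬x4 is left, so x4 = False.
In (¬x3 ∨ x4) only ¬x3 is left, so x3 = False.
In (x1 ∨ x5) only x1 is left, so x1 = True.
In (¬x2 ∨ x3) only ¬x2 is left, so x2 = False.
In (x2 ∨ x5 ∨ x6) only x6 is left, so x6 = True.
Set x0 = True.
All clauses satisfied.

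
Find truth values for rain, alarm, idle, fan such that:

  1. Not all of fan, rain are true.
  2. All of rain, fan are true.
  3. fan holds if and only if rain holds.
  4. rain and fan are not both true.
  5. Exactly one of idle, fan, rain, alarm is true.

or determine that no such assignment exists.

Case rain = True:
  (1) with rain=T forces fan = False.
  Constraint (2) is violated (fan=F) — contradiction.
Case rain = False:
  Constraint (2) is violated (rain=F) — contradiction.
Both cases fail — unsatisfiable.

The formula is unsatisfiable.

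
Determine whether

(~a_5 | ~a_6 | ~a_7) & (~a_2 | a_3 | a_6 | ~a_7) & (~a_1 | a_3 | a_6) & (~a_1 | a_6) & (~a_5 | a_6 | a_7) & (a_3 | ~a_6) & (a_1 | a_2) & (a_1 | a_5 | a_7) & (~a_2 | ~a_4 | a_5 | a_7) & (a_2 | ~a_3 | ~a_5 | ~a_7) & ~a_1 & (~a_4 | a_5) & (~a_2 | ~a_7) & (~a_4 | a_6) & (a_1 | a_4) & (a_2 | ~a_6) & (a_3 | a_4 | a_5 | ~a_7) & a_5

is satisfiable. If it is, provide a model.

a_1 = False, a_2 = True, a_3 = True, a_4 = True, a_5 = True, a_6 = True, a_7 = False

Unit clause (~a_1) forces a_1 = False.
In (a_1 | a_4) only a_4 is left, so a_4 = True.
Unit clause (a_5) forces a_5 = True.
In (a_1 | a_2) only a_2 is left, so a_2 = True.
In (~a_2 | ~a_7) only ~a_7 is left, so a_7 = False.
In (~a_4 | a_6) only a_6 is left, so a_6 = True.
In (a_3 | ~a_6) only a_3 is left, so a_3 = True.
All clauses satisfied.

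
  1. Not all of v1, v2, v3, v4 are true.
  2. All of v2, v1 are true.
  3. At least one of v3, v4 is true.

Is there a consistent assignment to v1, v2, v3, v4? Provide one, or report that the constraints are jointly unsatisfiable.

v1 = True; v2 = True; v3 = True; v4 = False

  (1) {v1, v2, v3, v4}: 3/4 true — not all ✓
  (2) {v2, v1}: all 2 true ✓
  (3) {v3, v4}: 1 true — at least one ✓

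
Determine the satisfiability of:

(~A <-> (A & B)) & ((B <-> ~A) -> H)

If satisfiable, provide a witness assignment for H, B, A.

H = True, B = False, A = True

  ~A <-> (A & B) = True
    ~A = False
    A & B = False
  (B <-> ~A) -> H = True
    B <-> ~A = True
      ~A = False
Both conjuncts True, so the formula holds.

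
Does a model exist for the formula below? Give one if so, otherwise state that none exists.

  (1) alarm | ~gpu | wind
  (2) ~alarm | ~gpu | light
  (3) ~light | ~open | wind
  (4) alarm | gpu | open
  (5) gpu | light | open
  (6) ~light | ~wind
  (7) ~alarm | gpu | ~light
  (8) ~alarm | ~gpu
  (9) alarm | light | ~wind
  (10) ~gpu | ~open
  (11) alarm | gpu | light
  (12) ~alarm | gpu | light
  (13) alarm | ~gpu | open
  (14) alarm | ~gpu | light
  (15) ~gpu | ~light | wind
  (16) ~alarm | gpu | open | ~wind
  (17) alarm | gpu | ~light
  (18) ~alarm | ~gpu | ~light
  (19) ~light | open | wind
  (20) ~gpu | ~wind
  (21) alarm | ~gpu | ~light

Case alarm = True:
  (~alarm | ~gpu) forces gpu = False.
  (~alarm | gpu | ~light) forces light = False.
  Clause (~alarm | gpu | light) is falsified — contradiction.
Case alarm = False:
  If gpu = True:
    (alarm | ~gpu | wind) forces wind = True.
    clause (~gpu | ~wind) is falsified.
  If gpu = False:
    (alarm | gpu | open) forces open = True.
    (alarm | gpu | light) forces light = True.
    clause (alarm | gpu | ~light) is falsified.
  Every sub-case reaches a contradiction.
Both cases fail, so the formula is unsatisfiable.

Unsatisfiable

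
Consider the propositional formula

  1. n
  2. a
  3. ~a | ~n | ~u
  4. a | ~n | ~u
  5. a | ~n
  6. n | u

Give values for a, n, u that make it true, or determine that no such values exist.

Unit clause (n) forces n = True.
Unit clause (a) forces a = True.
In (~a | ~n | ~u) only ~u is left, so u = False.
Check each clause:
  (n): n holds.
  (a): a holds.
  (~a | ~n | ~u): ~u holds.
  (a | ~n | ~u): a holds.
  (a | ~n): a holds.
  (n | u): n holds.
All clauses satisfied.

a = True; n = True; u = False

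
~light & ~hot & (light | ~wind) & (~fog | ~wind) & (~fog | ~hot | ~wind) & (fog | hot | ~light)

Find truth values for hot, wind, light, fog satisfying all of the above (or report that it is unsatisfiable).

Unit clause (~light) forces light = False.
Unit clause (~hot) forces hot = False.
In (light | ~wind) only ~wind is left, so wind = False.
Set fog = False.
Check each clause:
  (~light): ~light holds.
  (~hot): ~hot holds.
  (light | ~wind): ~wind holds.
  (~fog | ~wind): ~fog holds.
  (~fog | ~hot | ~wind): ~fog holds.
  (fog | hot | ~light): ~light holds.
All clauses satisfied.

hot = False, wind = False, light = False, fog = False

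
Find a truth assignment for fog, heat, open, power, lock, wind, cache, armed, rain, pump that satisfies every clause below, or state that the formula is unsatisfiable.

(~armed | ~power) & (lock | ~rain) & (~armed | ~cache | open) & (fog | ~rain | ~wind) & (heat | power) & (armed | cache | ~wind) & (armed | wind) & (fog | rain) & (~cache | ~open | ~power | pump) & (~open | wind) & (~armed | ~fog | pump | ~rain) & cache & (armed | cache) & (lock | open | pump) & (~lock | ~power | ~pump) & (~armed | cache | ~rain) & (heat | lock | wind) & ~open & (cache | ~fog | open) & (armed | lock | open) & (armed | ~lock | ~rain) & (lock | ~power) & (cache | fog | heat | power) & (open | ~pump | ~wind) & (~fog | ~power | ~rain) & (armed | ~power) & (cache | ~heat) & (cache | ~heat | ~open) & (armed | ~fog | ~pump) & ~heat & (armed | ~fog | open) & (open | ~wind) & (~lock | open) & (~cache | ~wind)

No satisfying assignment exists.

Case heat = True:
  Clause (~heat) is falsified — contradiction.
Case heat = False:
  (heat | power) forces power = True.
  (~armed | ~power) forces armed = False.
  Clause (armed | ~power) is falsified — contradiction.
Both cases fail, so the formula is unsatisfiable.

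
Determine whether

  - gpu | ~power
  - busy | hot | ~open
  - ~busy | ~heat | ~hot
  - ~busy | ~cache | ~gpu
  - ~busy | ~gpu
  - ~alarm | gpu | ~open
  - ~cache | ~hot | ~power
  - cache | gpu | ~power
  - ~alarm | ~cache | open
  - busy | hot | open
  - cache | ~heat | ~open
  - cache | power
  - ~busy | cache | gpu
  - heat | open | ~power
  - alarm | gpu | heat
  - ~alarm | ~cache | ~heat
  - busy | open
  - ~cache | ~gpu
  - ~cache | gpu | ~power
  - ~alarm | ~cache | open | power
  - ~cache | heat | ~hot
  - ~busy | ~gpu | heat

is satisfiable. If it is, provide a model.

Set alarm = False.
Set gpu = False.
  then (gpu | ~power) forces power = False.
  then (cache | power) forces cache = True.
  then (alarm | gpu | heat) forces heat = True.
Set hot = False.
Set open = True.
  then (busy | hot | ~open) forces busy = True.
All clauses satisfied.

alarm = False, gpu = False, cache = True, power = False, hot = False, heat = True, open = True, busy = True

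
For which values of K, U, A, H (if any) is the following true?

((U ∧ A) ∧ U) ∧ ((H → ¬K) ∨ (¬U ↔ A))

K: False; U: True; A: True; H: True

  (U ∧ A) ∧ U = True
    U ∧ A = True
  (H → ¬K) ∨ (¬U ↔ A) = True
    H → ¬K = True
      ¬K = True
    ¬U ↔ A = False
      ¬U = False
Both conjuncts True, so the formula holds.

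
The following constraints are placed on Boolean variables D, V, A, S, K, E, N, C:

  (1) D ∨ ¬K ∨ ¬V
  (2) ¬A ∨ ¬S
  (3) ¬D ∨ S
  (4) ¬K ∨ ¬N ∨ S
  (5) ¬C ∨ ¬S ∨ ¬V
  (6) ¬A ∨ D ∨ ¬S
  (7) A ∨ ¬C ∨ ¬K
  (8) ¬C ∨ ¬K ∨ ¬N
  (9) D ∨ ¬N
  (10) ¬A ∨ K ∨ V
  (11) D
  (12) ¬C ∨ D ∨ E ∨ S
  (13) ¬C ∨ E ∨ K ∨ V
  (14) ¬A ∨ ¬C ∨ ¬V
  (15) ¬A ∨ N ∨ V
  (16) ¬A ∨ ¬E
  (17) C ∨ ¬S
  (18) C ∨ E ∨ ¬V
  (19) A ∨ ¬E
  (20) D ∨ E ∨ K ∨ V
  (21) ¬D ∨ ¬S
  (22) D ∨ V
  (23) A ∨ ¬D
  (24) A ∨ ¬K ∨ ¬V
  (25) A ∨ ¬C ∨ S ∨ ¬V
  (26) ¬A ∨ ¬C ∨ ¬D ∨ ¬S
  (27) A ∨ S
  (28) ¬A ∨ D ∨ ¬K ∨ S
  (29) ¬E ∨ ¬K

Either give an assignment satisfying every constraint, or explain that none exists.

Unsatisfiable — no assignment works.

Case D = True:
  (¬D ∨ S) forces S = True.
  Clause (¬D ∨ ¬S) is falsified — contradiction.
Case D = False:
  Clause (D) is falsified — contradiction.
Both cases fail, so the formula is unsatisfiable.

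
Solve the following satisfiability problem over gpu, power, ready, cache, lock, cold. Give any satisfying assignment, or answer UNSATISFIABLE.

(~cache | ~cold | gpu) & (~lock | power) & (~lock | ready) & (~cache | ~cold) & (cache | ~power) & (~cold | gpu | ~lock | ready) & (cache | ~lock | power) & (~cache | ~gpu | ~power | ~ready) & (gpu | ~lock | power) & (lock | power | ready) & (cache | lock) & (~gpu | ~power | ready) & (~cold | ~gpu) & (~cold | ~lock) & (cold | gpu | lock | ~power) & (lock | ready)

gpu: False, power: True, ready: True, cache: True, lock: True, cold: False

Set gpu = False.
Set power = True.
  then (cache | ~power) forces cache = True.
  then (~cache | ~cold | gpu) forces cold = False.
  then (cold | gpu | lock | ~power) forces lock = True.
  then (~lock | ready) forces ready = True.
All clauses satisfied.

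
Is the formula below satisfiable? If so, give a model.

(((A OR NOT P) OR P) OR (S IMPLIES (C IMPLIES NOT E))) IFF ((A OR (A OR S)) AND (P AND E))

A = True; P = True; S = True; C = True; E = True

  (((A OR NOT P) OR P) OR (S IMPLIES (C IMPLIES NOT E))) IFF ((A OR (A OR S)) AND (P AND E)) = True
    ((A OR NOT P) OR P) OR (S IMPLIES (C IMPLIES NOT E)) = True
      (A OR NOT P) OR P = True
        A OR NOT P = True
          NOT P = False
      S IMPLIES (C IMPLIES NOT E) = False
        C IMPLIES NOT E = False
          NOT E = False
    (A OR (A OR S)) AND (P AND E) = True
      A OR (A OR S) = True
        A OR S = True
      P AND E = True
The formula evaluates to True.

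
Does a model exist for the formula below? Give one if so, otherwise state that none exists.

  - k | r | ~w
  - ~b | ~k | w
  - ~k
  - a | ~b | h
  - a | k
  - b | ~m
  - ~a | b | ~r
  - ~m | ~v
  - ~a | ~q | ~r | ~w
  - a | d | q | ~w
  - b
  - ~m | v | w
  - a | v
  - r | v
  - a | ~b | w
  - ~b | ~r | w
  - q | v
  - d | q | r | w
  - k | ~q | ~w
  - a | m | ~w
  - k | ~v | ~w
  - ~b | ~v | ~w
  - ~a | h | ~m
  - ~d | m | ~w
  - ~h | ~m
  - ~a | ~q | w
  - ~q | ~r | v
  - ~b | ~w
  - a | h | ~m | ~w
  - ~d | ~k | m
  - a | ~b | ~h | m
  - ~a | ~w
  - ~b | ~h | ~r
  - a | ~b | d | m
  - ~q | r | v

h = True, a = True, w = False, b = True, d = True, r = False, q = False, k = False, v = True, m = False

Unit clause (~k) forces k = False.
In (a | k) only a is left, so a = True.
Unit clause (b) forces b = True.
In (~b | ~w) only ~w is left, so w = False.
In (~b | ~r | w) only ~r is left, so r = False.
In (~a | ~q | w) only ~q is left, so q = False.
In (r | v) only v is left, so v = True.
In (d | q | r | w) only d is left, so d = True.
In (~m | ~v) only ~m is left, so m = False.
Set h = True.
All clauses satisfied.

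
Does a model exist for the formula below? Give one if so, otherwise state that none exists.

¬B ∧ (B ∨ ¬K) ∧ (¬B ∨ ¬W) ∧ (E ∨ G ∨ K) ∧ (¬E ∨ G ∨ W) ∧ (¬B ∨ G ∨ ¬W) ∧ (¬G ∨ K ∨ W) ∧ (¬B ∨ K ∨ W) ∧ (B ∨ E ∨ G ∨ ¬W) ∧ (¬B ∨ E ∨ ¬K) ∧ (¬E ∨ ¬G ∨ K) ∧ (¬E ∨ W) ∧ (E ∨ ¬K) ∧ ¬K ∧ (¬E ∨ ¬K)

Unit clause (¬B) forces B = False.
In (B ∨ ¬K) only ¬K is left, so K = False.
Set E = True.
  then (¬E ∨ ¬G ∨ K) forces G = False.
  then (¬E ∨ W) forces W = True.
All clauses satisfied.

K = False; B = False; E = True; W = True; G = False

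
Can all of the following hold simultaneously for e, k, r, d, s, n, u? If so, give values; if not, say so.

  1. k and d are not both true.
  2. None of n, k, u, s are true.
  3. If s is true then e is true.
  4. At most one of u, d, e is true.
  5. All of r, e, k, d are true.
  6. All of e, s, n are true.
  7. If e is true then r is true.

Case k = True:
  Constraint (2) is violated (k=T) — contradiction.
Case k = False:
  Constraint (5) is violated (k=F) — contradiction.
Both cases fail — unsatisfiable.

Unsatisfiable — no assignment works.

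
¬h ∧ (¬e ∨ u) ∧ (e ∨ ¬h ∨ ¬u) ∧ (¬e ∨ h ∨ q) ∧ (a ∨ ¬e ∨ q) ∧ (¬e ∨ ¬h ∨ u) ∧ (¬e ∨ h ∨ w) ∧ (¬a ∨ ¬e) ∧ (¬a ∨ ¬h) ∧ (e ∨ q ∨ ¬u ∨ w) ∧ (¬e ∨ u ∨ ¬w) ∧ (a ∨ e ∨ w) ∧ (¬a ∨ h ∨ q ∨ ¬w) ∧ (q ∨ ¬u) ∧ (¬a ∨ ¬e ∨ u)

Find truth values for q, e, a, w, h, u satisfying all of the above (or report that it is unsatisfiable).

q=T, e=F, a=T, w=F, h=F, u=F

Unit clause (¬h) forces h = False.
Set q = True.
Set e = False.
Set a = True.
Set w = False.
Set u = False.
All clauses satisfied.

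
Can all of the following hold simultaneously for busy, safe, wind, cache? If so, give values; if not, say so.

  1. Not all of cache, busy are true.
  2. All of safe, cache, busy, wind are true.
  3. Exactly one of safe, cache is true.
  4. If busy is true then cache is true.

No satisfying assignment exists.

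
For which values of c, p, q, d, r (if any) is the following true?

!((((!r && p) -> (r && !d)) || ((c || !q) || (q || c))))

UNSATISFIABLE

Case q = True: the formula becomes !((((!r && p) -> (r && !d)) || True)) = False.
Case q = False: the formula becomes !((((!r && p) -> (r && !d)) || True)) = False.
Both cases fail — unsatisfiable.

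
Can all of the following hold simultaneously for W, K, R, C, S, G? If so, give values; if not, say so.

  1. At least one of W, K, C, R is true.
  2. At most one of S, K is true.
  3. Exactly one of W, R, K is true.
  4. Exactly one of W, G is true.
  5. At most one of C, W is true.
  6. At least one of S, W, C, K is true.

W: False, K: True, R: False, C: False, S: False, G: True

  (1) {W, K, C, R}: 1 true — at least one ✓
  (2) {S, K}: 1 true — at most one ✓
  (3) {W, R, K}: 1 true — exactly one ✓
  (4) {W, G}: 1 true — exactly one ✓
  (5) {C, W}: 0 true — at most one ✓
  (6) {S, W, C, K}: 1 true — at least one ✓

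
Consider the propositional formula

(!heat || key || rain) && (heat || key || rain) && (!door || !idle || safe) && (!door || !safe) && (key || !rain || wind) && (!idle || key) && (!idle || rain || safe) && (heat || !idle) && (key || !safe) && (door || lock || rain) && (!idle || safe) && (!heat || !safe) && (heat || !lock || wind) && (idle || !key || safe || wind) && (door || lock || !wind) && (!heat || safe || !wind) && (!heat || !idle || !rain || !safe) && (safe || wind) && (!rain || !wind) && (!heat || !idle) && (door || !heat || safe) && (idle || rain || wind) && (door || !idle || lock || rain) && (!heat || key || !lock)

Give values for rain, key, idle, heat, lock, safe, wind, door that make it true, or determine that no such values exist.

rain: False, key: True, idle: False, heat: False, lock: True, safe: False, wind: True, door: True

Set rain = False.
Try key = False:
  (!heat || key || rain) forces heat = False.
  clause (heat || key || rain) is falsified — backtrack.
So key = True.
Try idle = True:
  (!idle || rain || safe) forces safe = True.
  (!door || !safe) forces door = False.
  (heat || !idle) forces heat = True.
  clause (!heat || !safe) is falsified — backtrack.
So idle = False.
  then (idle || rain || wind) forces wind = True.
Set heat = False.
Set lock = True.
Set safe = False.
Set door = True.
All clauses satisfied.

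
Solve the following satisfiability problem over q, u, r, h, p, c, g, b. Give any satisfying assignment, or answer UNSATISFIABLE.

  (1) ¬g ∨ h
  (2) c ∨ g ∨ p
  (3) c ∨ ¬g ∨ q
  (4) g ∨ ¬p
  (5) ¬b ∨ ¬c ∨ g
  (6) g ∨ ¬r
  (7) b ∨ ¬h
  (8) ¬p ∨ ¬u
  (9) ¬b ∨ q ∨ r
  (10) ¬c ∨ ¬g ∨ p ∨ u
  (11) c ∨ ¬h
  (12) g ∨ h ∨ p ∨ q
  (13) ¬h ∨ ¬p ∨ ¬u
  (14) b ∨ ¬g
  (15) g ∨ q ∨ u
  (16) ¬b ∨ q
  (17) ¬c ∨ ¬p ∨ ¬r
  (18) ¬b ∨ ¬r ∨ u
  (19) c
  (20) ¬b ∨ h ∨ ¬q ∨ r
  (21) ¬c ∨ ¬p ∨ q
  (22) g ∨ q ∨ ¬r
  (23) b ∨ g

Unit clause (c) forces c = True.
Try q = False:
  (¬b ∨ q) forces b = False.
  (b ∨ ¬h) forces h = False.
  (¬g ∨ h) forces g = False.
  clause (b ∨ g) is falsified — backtrack.
So q = True.
Set u = True.
  then (¬p ∨ ¬u) forces p = False.
Set r = False.
Set h = True.
  then (b ∨ ¬h) forces b = True.
  then (¬b ∨ ¬c ∨ g) forces g = True.
All clauses satisfied.

q: True, u: True, r: False, h: True, p: False, c: True, g: True, b: True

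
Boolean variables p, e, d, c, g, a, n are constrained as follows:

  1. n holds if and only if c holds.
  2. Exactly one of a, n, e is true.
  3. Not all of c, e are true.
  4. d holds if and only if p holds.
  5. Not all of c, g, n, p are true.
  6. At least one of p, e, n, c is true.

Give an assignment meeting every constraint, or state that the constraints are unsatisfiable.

p=T; e=T; d=T; c=F; g=T; a=F; n=F

  (1) n=F, c=F — same ✓
  (2) {a, n, e}: 1 true — exactly one ✓
  (3) {c, e}: 1/2 true — not all ✓
  (4) d=T, p=T — same ✓
  (5) {c, g, n, p}: 2/4 true — not all ✓
  (6) {p, e, n, c}: 2 true — at least one ✓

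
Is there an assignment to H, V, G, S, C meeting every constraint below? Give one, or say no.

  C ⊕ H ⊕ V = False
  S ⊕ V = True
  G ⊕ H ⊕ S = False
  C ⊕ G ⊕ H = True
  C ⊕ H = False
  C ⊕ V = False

H = False, V = False, G = True, S = True, C = False

C ⊕ H ⊕ V = F ⊕ F ⊕ F = False ✓
S ⊕ V = T ⊕ F = True ✓
G ⊕ H ⊕ S = T ⊕ F ⊕ T = False ✓
C ⊕ G ⊕ H = F ⊕ T ⊕ F = True ✓
C ⊕ H = F ⊕ F = False ✓
C ⊕ V = F ⊕ F = False ✓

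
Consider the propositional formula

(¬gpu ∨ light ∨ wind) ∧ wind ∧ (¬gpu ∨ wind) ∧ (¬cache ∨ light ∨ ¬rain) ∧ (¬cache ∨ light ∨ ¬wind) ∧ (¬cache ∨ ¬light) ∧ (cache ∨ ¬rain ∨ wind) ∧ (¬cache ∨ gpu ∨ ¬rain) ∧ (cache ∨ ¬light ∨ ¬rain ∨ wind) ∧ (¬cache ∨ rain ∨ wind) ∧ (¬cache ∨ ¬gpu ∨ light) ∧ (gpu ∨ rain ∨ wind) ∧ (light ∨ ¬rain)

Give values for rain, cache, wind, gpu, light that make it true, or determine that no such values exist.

Unit clause (wind) forces wind = True.
Set rain = False.
Try cache = True:
  (¬cache ∨ light ∨ ¬wind) forces light = True.
  clause (¬cache ∨ ¬light) is falsified — backtrack.
So cache = False.
Set gpu = True.
Set light = True.
All clauses satisfied.

rain=F, cache=F, wind=T, gpu=T, light=T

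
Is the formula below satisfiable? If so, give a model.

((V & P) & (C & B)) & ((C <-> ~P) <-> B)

Case B = True: the formula simplifies to ((V & P) & C) & (C <-> ~P).
  C = True: simplifies to (V & P) & ~P.
    P = True: the conjunct ~P is False.
    P = False: the conjunct P is False.
  C = False: the conjunct C is False.
Case B = False: the conjunct B is False.
Both cases fail — unsatisfiable.

No satisfying assignment exists.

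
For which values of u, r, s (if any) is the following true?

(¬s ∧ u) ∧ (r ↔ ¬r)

The conjunct r ↔ ¬r is unsatisfiable on its own:
  r=F: evaluates to False.
  r=T: evaluates to False.
So the whole conjunction is unsatisfiable.

Unsatisfiable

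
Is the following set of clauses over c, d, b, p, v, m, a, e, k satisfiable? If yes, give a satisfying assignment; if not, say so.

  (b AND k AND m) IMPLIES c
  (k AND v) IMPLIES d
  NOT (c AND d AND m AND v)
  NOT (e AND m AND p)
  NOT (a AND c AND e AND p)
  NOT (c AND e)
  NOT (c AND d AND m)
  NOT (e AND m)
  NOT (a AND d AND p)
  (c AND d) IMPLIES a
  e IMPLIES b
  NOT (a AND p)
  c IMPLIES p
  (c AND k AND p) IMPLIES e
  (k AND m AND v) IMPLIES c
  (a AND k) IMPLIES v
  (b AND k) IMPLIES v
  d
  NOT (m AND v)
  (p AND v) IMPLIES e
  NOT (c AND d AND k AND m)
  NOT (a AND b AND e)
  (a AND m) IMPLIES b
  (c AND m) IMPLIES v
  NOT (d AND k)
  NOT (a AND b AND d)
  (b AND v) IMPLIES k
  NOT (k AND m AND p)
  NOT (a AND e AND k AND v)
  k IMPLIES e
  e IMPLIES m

c = False, d = True, b = False, p = True, v = False, m = False, a = False, e = False, k = False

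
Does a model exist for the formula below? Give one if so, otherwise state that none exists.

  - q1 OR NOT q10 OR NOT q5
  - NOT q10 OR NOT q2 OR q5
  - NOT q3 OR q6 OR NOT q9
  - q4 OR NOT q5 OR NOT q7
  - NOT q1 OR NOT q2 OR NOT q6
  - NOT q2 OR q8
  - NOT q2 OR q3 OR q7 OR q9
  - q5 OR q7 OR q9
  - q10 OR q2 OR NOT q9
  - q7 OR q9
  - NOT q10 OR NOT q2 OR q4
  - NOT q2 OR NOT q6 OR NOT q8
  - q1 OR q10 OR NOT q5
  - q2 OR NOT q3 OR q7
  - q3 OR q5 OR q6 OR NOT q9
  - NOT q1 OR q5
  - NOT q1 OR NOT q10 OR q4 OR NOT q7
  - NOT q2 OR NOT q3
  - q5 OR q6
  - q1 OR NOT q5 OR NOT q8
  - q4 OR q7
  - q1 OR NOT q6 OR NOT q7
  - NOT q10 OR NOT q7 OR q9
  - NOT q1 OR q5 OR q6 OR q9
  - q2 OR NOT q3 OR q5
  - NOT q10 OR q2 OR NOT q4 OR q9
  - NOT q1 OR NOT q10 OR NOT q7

Set q1 = True.
  then (NOT q1 OR q5) forces q5 = True.
Set q2 = False.
Set q3 = True.
  then (q2 OR NOT q3 OR q7) forces q7 = True.
  then (NOT q1 OR NOT q10 OR NOT q7) forces q10 = False.
  then (q4 OR NOT q5 OR NOT q7) forces q4 = True.
  then (q10 OR q2 OR NOT q9) forces q9 = False.
Set q6 = True.
Set q8 = True.
All clauses satisfied.

q1 = True, q2 = False, q3 = True, q4 = True, q5 = True, q6 = True, q7 = True, q8 = True, q9 = False, q10 = False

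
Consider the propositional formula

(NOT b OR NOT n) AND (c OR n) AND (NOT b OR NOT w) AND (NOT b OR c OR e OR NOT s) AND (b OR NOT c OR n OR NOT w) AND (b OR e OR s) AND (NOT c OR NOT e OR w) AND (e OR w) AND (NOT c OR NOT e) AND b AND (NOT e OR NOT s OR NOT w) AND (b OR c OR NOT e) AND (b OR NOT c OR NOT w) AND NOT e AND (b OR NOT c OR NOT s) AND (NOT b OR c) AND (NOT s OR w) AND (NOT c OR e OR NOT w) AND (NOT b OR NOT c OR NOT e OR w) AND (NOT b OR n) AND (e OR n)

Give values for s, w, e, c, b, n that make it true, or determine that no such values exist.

Case b = True:
  (NOT b OR NOT n) forces n = False.
  Clause (NOT b OR n) is falsified — contradiction.
Case b = False:
  Clause (b) is falsified — contradiction.
Both cases fail, so the formula is unsatisfiable.

The formula is unsatisfiable.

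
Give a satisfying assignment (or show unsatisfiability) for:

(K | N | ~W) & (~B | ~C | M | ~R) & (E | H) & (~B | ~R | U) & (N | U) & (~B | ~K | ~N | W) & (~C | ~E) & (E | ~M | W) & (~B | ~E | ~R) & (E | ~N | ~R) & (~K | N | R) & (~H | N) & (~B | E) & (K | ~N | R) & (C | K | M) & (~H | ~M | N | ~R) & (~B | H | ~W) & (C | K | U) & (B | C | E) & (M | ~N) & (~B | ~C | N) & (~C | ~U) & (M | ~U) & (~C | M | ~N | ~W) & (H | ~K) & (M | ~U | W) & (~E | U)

M = True; W = False; U = True; E = True; R = True; H = True; B = False; C = False; K = False; N = True

Try M = False:
  (M | ~N) forces N = False.
  (N | U) forces U = True.
  clause (M | ~U) is falsified — backtrack.
So M = True.
Set W = False.
  then (E | ~M | W) forces E = True.
  then (~E | U) forces U = True.
  then (~C | ~E) forces C = False.
Set R = True.
  then (~B | ~E | ~R) forces B = False.
Set H = True.
  then (~H | N) forces N = True.
Set K = False.
All clauses satisfied.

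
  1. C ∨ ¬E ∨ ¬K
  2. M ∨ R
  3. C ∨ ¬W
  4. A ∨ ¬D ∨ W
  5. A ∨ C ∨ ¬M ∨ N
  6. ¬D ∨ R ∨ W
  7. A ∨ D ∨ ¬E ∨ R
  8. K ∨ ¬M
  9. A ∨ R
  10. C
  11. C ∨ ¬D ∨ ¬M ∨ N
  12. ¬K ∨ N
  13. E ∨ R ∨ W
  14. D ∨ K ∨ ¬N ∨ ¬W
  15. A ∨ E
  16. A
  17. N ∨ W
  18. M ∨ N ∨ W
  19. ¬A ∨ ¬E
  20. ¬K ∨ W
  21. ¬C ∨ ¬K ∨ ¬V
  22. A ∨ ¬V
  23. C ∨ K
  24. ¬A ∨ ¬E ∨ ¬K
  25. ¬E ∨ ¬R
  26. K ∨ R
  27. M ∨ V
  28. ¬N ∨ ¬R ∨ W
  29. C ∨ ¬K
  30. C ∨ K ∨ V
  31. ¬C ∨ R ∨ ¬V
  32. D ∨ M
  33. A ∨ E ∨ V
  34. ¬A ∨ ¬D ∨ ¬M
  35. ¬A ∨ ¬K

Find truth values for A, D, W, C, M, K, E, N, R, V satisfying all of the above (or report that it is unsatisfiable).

Unit clause (C) forces C = True.
Unit clause (A) forces A = True.
In (¬A ∨ ¬E) only ¬E is left, so E = False.
In (¬A ∨ ¬K) only ¬K is left, so K = False.
In (K ∨ ¬M) only ¬M is left, so M = False.
In (K ∨ R) only R is left, so R = True.
In (M ∨ V) only V is left, so V = True.
In (D ∨ M) only D is left, so D = True.
Try W = False:
  (N ∨ W) forces N = True.
  clause (¬N ∨ ¬R ∨ W) is falsified — backtrack.
So W = True.
Set N = True.
All clauses satisfied.

A = True; D = True; W = True; C = True; M = False; K = False; E = False; N = True; R = True; V = True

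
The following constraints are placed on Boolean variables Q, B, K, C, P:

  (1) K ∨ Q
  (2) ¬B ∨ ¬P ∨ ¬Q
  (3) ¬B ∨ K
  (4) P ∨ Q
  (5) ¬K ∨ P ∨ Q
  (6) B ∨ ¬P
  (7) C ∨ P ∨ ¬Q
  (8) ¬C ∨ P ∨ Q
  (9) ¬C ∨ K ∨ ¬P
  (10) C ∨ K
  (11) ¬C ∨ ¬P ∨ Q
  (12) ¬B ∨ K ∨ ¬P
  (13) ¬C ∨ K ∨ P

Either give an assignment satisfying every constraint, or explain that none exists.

Set Q = True.
Set B = False.
  then (B ∨ ¬P) forces P = False.
  then (C ∨ P ∨ ¬Q) forces C = True.
  then (¬C ∨ K ∨ P) forces K = True.
All clauses satisfied.

Q=T; B=F; K=T; C=T; P=F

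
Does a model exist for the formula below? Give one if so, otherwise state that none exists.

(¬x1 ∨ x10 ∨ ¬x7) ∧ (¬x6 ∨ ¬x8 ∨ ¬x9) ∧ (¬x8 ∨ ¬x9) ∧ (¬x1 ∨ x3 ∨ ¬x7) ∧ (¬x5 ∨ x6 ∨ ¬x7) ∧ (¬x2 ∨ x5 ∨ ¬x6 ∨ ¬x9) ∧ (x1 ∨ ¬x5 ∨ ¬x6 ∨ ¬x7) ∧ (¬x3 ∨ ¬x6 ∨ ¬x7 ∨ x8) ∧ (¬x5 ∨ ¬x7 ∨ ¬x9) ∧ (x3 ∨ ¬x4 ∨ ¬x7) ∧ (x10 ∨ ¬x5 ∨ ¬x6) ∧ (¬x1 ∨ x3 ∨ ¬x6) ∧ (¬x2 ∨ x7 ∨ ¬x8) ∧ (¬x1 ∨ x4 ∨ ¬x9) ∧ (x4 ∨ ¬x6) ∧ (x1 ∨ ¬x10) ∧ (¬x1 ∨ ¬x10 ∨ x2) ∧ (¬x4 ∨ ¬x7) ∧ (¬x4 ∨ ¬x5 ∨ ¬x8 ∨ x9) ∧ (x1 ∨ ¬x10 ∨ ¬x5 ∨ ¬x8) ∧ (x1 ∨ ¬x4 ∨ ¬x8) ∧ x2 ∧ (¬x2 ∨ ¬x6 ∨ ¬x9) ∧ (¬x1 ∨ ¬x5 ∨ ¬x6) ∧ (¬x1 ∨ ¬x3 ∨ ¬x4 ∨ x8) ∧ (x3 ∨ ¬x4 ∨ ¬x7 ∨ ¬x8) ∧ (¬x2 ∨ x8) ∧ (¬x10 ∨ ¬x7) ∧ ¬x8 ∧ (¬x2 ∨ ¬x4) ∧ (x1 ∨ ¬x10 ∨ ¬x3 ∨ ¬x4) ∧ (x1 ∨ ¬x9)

UNSATISFIABLE

Case x2 = True:
  (¬x2 ∨ x8) forces x8 = True.
  Clause (¬x8) is falsified — contradiction.
Case x2 = False:
  Clause (x2) is falsified — contradiction.
Both cases fail, so the formula is unsatisfiable.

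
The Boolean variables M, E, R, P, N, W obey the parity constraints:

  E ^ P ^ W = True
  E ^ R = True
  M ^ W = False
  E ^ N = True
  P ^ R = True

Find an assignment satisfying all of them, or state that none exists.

M=T; E=T; R=F; P=T; N=F; W=T

E ^ P ^ W = T ^ T ^ T = True ✓
E ^ R = T ^ F = True ✓
M ^ W = T ^ T = False ✓
E ^ N = T ^ F = True ✓
P ^ R = T ^ F = True ✓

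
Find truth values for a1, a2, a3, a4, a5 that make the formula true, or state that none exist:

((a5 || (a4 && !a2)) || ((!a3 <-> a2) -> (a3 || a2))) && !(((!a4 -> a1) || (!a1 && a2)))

a1=F, a2=F, a3=T, a4=F, a5=T

  (a5 || (a4 && !a2)) || ((!a3 <-> a2) -> (a3 || a2)) = True
    a5 || (a4 && !a2) = True
      a4 && !a2 = False
        !a2 = True
    (!a3 <-> a2) -> (a3 || a2) = True
      !a3 <-> a2 = True
        !a3 = False
      a3 || a2 = True
  !(((!a4 -> a1) || (!a1 && a2))) = True
    (!a4 -> a1) || (!a1 && a2) = False
      !a4 -> a1 = False
        !a4 = True
      !a1 && a2 = False
        !a1 = True
Both conjuncts True, so the formula holds.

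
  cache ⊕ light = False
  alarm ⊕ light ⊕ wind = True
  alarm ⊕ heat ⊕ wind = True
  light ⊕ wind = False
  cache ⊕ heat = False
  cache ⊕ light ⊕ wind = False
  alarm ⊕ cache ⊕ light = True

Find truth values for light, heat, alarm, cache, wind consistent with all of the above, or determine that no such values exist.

light = False, heat = False, alarm = True, cache = False, wind = False

cache ⊕ light = F ⊕ F = False ✓
alarm ⊕ light ⊕ wind = T ⊕ F ⊕ F = True ✓
alarm ⊕ heat ⊕ wind = T ⊕ F ⊕ F = True ✓
light ⊕ wind = F ⊕ F = False ✓
cache ⊕ heat = F ⊕ F = False ✓
cache ⊕ light ⊕ wind = F ⊕ F ⊕ F = False ✓
alarm ⊕ cache ⊕ light = T ⊕ F ⊕ F = True ✓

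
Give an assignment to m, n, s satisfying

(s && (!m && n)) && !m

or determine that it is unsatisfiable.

m=F, n=T, s=T

  s && (!m && n) = True
    !m && n = True
      !m = True
  !m = True
Both conjuncts True, so the formula holds.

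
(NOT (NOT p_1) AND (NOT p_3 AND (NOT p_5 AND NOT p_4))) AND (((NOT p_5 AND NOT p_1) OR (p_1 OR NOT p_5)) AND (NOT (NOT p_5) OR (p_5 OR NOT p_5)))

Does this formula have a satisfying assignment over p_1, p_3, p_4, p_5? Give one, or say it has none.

p_1 = True, p_3 = False, p_4 = False, p_5 = False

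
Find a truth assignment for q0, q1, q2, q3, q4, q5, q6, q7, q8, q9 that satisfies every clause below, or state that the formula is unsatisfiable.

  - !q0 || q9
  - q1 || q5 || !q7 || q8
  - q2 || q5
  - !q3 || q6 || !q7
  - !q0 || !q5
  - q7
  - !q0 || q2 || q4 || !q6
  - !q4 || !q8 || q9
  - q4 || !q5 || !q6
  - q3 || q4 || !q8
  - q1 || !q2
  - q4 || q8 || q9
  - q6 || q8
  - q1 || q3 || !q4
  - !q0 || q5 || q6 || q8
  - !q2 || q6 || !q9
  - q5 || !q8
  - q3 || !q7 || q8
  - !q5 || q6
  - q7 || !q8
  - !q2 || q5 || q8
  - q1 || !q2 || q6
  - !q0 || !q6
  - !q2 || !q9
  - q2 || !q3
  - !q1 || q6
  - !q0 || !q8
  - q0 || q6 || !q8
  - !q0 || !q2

Unit clause (q7) forces q7 = True.
Try q0 = True:
  (!q0 || q9) forces q9 = True.
  (!q0 || !q5) forces q5 = False.
  (q2 || q5) forces q2 = True.
  clause (!q2 || !q9) is falsified — backtrack.
So q0 = False.
Set q1 = True.
  then (!q1 || q6) forces q6 = True.
Set q2 = False.
  then (q2 || q5) forces q5 = True.
  then (q4 || !q5 || !q6) forces q4 = True.
  then (q2 || !q3) forces q3 = False.
  then (q3 || !q7 || q8) forces q8 = True.
  then (!q4 || !q8 || q9) forces q9 = True.
All clauses satisfied.

q0: False, q1: True, q2: False, q3: False, q4: True, q5: True, q6: True, q7: True, q8: True, q9: True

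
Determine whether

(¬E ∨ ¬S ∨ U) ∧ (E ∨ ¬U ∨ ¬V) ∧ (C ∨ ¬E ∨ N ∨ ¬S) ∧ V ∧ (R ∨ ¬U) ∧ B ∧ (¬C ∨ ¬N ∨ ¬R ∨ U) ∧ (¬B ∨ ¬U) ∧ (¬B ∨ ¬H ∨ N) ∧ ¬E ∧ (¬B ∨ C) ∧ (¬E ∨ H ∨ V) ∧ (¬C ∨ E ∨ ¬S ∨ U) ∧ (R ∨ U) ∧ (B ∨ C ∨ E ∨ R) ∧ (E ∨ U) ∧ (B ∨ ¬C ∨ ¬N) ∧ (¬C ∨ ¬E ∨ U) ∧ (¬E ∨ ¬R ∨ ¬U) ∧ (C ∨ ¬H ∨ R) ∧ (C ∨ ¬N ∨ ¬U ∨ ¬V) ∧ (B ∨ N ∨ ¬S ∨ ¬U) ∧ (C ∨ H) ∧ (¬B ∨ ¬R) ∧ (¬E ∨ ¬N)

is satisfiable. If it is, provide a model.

Case E = True:
  Clause (¬E) is falsified — contradiction.
Case E = False:
  (V) forces V = True.
  (E ∨ ¬U ∨ ¬V) forces U = False.
  Clause (E ∨ U) is falsified — contradiction.
Both cases fail, so the formula is unsatisfiable.

Unsatisfiable — no assignment works.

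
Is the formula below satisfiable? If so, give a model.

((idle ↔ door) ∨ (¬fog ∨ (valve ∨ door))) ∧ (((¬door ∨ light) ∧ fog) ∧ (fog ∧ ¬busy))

fog = True, idle = True, door = True, light = True, busy = False, valve = False

  (idle ↔ door) ∨ (¬fog ∨ (valve ∨ door)) = True
    idle ↔ door = True
    ¬fog ∨ (valve ∨ door) = True
      ¬fog = False
      valve ∨ door = True
  ((¬door ∨ light) ∧ fog) ∧ (fog ∧ ¬busy) = True
    (¬door ∨ light) ∧ fog = True
      ¬door ∨ light = True
        ¬door = False
    fog ∧ ¬busy = True
      ¬busy = True
Both conjuncts True, so the formula holds.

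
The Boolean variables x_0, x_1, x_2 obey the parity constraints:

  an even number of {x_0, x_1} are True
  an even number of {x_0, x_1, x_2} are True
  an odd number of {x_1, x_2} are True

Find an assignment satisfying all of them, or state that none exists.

x_0: True, x_1: True, x_2: False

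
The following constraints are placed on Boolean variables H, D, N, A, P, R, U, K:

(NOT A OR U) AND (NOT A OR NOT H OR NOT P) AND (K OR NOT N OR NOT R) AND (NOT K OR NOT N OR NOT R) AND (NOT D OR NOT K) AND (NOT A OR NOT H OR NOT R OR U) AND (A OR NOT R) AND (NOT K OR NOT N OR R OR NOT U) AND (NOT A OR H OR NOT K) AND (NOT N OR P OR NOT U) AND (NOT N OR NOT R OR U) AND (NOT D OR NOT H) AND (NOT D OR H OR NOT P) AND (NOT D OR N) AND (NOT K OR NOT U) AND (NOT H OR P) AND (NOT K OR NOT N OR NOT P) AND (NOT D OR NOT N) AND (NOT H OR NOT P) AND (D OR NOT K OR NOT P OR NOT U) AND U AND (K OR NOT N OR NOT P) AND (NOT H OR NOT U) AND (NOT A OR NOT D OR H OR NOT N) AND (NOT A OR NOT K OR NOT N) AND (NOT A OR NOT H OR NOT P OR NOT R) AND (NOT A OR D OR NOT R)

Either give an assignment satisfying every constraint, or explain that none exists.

H = False, D = False, N = False, A = True, P = True, R = False, U = True, K = False

Unit clause (U) forces U = True.
In (NOT H OR NOT U) only NOT H is left, so H = False.
In (NOT K OR NOT U) only NOT K is left, so K = False.
Set D = False.
Try N = True:
  (K OR NOT N OR NOT R) forces R = False.
  (NOT N OR P OR NOT U) forces P = True.
  clause (K OR NOT N OR NOT P) is falsified — backtrack.
So N = False.
Set A = True.
  then (NOT A OR D OR NOT R) forces R = False.
Set P = True.
All clauses satisfied.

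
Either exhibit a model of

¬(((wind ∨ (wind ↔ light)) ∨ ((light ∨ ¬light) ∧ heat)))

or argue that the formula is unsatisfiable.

light = True; heat = False; wind = False

  ¬(((wind ∨ (wind ↔ light)) ∨ ((light ∨ ¬light) ∧ heat))) = True
    (wind ∨ (wind ↔ light)) ∨ ((light ∨ ¬light) ∧ heat) = False
      wind ∨ (wind ↔ light) = False
        wind ↔ light = False
      (light ∨ ¬light) ∧ heat = False
        light ∨ ¬light = True
          ¬light = False
The formula evaluates to True.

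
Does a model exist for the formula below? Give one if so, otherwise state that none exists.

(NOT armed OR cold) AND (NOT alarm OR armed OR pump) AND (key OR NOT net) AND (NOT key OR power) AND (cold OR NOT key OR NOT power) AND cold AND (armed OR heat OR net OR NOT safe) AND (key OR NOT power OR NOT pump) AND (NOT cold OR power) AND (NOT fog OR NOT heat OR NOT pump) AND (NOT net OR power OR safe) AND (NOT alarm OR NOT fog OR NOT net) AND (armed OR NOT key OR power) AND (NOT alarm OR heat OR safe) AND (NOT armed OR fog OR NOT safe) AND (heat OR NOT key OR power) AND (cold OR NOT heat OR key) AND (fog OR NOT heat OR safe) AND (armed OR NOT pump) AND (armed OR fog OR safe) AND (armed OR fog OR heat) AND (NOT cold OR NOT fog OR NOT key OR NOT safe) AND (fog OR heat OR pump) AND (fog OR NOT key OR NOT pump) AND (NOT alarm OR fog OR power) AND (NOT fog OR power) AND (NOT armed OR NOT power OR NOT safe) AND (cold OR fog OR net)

Unit clause (cold) forces cold = True.
In (NOT cold OR power) only power is left, so power = True.
Set safe = False.
Set fog = True.
Set alarm = False.
Set heat = False.
Set net = False.
Set armed = True.
Set key = True.
Set pump = True.
All clauses satisfied.

safe: False, fog: True, cold: True, power: True, alarm: False, heat: False, net: False, armed: True, key: True, pump: True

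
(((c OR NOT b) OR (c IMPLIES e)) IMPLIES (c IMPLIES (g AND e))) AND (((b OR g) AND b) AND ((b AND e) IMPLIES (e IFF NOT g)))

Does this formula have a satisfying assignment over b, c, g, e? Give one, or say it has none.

b: True, c: False, g: True, e: False

  ((c OR NOT b) OR (c IMPLIES e)) IMPLIES (c IMPLIES (g AND e)) = True
    (c OR NOT b) OR (c IMPLIES e) = True
      c OR NOT b = False
        NOT b = False
      c IMPLIES e = True
    c IMPLIES (g AND e) = True
      g AND e = False
  ((b OR g) AND b) AND ((b AND e) IMPLIES (e IFF NOT g)) = True
    (b OR g) AND b = True
      b OR g = True
    (b AND e) IMPLIES (e IFF NOT g) = True
      b AND e = False
      e IFF NOT g = True
        NOT g = False
Both conjuncts True, so the formula holds.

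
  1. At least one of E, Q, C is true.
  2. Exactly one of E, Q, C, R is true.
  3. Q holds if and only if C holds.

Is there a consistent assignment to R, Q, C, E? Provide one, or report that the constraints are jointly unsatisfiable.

R=F; Q=F; C=F; E=T

  (1) {E, Q, C}: 1 true — at least one ✓
  (2) {E, Q, C, R}: 1 true — exactly one ✓
  (3) Q=F, C=F — same ✓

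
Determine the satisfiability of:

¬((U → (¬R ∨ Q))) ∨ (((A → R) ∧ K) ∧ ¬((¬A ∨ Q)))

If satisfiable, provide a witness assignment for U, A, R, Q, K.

U = True, A = True, R = True, Q = False, K = False

  ¬((U → (¬R ∨ Q))) ∨ (((A → R) ∧ K) ∧ ¬((¬A ∨ Q))) = True
    ¬((U → (¬R ∨ Q))) = True
      U → (¬R ∨ Q) = False
        ¬R ∨ Q = False
          ¬R = False
    ((A → R) ∧ K) ∧ ¬((¬A ∨ Q)) = False
      (A → R) ∧ K = False
        A → R = True
      ¬((¬A ∨ Q)) = True
        ¬A ∨ Q = False
          ¬A = False
The formula evaluates to True.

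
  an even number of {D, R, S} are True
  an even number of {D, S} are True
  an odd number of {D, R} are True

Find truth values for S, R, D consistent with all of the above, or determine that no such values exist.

S: True; R: False; D: True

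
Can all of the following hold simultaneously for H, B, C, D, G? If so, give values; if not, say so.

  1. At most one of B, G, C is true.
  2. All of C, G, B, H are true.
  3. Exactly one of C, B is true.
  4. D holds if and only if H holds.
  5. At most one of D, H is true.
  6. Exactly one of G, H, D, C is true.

No satisfying assignment exists.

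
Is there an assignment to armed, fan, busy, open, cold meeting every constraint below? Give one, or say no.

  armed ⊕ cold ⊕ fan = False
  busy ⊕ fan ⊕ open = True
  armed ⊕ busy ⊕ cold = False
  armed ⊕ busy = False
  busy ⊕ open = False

armed: True; fan: True; busy: True; open: True; cold: False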